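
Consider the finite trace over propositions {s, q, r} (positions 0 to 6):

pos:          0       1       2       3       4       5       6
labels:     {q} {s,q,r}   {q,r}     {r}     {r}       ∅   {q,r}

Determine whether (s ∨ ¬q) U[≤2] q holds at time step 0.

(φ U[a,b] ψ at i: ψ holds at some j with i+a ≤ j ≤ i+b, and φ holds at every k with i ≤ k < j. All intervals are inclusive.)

Holds

Need some j in [0,2] with q, and (s ∨ ¬q) at every k in [0,j-1].
  j=0: q holds; no prefix to check → satisfied.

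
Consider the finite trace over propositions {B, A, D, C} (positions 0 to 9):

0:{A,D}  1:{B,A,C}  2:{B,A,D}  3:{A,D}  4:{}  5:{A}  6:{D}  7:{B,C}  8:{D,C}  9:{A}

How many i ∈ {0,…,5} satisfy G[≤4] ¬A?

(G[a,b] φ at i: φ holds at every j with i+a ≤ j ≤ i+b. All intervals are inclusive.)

0

Evaluate at each i in [0,5]:
  i=0: ✗ (fails at j=0)
  i=1: ✗ (fails at j=1)
  i=2: ✗ (fails at j=2)
  i=3: ✗ (fails at j=3)
  i=4: ✗ (fails at j=5)
  i=5: ✗ (fails at j=5)
Positions where it holds: {} → 0.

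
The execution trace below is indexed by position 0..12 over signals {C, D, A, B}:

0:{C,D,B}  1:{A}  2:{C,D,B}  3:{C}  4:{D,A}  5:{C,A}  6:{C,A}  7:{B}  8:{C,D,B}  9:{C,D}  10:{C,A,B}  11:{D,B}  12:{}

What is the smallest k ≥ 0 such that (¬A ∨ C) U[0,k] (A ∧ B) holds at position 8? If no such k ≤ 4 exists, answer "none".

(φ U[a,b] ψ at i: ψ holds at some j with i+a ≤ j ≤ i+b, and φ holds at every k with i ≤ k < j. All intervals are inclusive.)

2

Need earliest j ≥ 8 with (A ∧ B), and (¬A ∨ C) at every k in [8,j-1].
  j=8: rhs fails.
  j=9: rhs fails.
  j=10: rhs holds; lhs holds on [8,9]. k = 2.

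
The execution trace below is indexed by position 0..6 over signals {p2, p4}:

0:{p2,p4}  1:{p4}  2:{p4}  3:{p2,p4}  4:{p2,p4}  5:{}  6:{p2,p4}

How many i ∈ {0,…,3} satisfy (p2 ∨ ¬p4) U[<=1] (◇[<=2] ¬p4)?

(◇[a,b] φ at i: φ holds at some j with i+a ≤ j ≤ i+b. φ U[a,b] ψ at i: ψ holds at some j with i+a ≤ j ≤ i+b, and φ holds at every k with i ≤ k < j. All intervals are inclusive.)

Evaluate at each i in [0,3]:
  i=0: ✗ (no rhs in [0,1])
  i=1: ✗ (no rhs in [1,2])
  i=2: ✗ (lhs fails at k=2 before rhs at j=3)
  i=3: ✓ (rhs at j=3)
Positions where it holds: {3} → 1.

1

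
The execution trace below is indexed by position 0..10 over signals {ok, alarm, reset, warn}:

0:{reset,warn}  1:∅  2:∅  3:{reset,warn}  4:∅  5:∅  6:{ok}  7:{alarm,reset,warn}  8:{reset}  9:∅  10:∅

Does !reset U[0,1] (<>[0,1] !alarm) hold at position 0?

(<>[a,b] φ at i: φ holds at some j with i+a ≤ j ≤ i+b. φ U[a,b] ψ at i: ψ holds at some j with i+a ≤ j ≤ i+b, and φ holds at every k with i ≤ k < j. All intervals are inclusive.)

Holds

Need some j in [0,1] with <>[0,1] !alarm, and !reset at every k in [0,j-1].
  j=0: <>[0,1] !alarm holds; no prefix to check → satisfied.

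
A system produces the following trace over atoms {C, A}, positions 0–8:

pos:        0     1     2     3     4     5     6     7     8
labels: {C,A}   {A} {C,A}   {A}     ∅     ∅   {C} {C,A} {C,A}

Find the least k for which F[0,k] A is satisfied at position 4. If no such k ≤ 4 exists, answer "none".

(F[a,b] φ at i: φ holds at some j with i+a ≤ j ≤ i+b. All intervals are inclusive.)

Scan j = 4,5,… for A:
  j=4: fails
  j=5: fails
  j=6: fails
  j=7: holds
First hit at j=7, so smallest k = 7-4 = 3.

3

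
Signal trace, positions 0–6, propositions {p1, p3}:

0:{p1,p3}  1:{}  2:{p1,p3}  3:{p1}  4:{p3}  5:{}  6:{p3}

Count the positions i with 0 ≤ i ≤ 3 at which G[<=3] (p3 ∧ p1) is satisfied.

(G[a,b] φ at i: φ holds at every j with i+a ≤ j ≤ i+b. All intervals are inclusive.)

Evaluate at each i in [0,3]:
  i=0: ✗ (fails at j=1)
  i=1: ✗ (fails at j=1)
  i=2: ✗ (fails at j=3)
  i=3: ✗ (fails at j=3)
Positions where it holds: {} → 0.

0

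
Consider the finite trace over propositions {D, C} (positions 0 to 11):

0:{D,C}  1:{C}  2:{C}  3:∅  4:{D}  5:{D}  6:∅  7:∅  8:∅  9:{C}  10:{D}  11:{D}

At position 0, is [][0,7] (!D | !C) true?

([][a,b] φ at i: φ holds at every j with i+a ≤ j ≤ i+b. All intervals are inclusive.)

No

Check (!D | !C) at every j in [0,7]:
  j=0: false
  j=1: true
  j=2: true
  j=3: true
  j=4: true
  j=5: true
  j=6: true
  j=7: true
Fails at j=0 → formula fails.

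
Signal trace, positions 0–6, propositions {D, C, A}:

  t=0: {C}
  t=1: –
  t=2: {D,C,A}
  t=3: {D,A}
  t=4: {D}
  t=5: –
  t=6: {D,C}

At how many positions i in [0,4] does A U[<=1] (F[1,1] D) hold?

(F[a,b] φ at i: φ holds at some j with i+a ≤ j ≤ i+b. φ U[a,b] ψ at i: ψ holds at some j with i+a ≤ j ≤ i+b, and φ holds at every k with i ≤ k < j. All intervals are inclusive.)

Evaluate at each i in [0,4]:
  i=0: ✗ (lhs fails at k=0 before rhs at j=1)
  i=1: ✓ (rhs at j=1)
  i=2: ✓ (rhs at j=2)
  i=3: ✓ (rhs at j=3)
  i=4: ✗ (lhs fails at k=4 before rhs at j=5)
Positions where it holds: {1, 2, 3} → 3.

3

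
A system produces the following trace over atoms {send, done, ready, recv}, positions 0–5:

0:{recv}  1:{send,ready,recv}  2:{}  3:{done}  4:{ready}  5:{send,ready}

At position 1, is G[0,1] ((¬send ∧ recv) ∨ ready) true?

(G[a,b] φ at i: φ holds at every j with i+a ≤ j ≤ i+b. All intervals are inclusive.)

Check ((¬send ∧ recv) ∨ ready) at every j in [1,2]:
  j=1: true
  j=2: false
Fails at j=2 → formula fails.

False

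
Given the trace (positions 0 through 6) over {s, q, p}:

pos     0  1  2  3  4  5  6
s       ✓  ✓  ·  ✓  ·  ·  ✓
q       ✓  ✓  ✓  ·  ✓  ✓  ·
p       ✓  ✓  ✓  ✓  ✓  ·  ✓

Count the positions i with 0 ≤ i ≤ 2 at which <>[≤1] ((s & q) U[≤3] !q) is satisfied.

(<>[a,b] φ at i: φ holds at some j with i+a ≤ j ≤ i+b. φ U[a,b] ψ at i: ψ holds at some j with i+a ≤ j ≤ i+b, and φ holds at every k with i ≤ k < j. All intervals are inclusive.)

Evaluate at each i in [0,2]:
  i=0: ✗ (none in [0,1])
  i=1: ✗ (none in [1,2])
  i=2: ✓ (witness j=3)
Positions where it holds: {2} → 1.

1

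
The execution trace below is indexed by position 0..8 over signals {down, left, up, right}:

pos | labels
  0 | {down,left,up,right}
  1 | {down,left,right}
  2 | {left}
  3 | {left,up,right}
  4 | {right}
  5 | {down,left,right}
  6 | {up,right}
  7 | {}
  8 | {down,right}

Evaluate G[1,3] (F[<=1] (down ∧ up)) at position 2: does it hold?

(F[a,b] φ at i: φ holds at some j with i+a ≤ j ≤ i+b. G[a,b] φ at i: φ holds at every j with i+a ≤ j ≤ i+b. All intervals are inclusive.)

No

Check F[<=1] (down ∧ up) at every j in [3,5]:
  j=3: fails (none in [3,4])
  j=4: fails (none in [4,5])
  j=5: fails (none in [5,6])
Fails at j=3 → formula fails.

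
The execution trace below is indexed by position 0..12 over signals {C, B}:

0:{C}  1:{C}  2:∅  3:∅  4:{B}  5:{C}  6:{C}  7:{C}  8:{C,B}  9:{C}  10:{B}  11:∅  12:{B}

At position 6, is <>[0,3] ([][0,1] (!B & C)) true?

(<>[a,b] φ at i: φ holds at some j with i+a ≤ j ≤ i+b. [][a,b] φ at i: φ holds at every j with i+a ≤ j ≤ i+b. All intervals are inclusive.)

Check [][0,1] (!B & C) at each j in [6,9]:
  j=6: holds on [6,7]
  j=7: fails at 8
  j=8: fails at 8
  j=9: fails at 10
Found at j=6 → formula holds.

Yes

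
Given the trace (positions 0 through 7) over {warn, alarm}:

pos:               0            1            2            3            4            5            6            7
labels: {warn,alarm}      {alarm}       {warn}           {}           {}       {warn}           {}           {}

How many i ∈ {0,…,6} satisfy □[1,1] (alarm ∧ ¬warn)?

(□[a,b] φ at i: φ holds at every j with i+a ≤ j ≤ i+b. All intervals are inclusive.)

Evaluate at each i in [0,6]:
  i=0: ✓ (all of [1,1])
  i=1: ✗ (fails at j=2)
  i=2: ✗ (fails at j=3)
  i=3: ✗ (fails at j=4)
  i=4: ✗ (fails at j=5)
  i=5: ✗ (fails at j=6)
  i=6: ✗ (fails at j=7)
Positions where it holds: {0} → 1.

1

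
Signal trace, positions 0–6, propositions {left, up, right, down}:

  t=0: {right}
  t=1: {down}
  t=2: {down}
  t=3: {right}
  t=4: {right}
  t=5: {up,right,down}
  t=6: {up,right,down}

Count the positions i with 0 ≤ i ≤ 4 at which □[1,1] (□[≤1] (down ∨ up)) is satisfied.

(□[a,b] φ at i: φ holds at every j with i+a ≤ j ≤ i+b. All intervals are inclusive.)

2

Evaluate at each i in [0,4]:
  i=0: ✓ (all of [1,1])
  i=1: ✗ (fails at j=2)
  i=2: ✗ (fails at j=3)
  i=3: ✗ (fails at j=4)
  i=4: ✓ (all of [5,5])
Positions where it holds: {0, 4} → 2.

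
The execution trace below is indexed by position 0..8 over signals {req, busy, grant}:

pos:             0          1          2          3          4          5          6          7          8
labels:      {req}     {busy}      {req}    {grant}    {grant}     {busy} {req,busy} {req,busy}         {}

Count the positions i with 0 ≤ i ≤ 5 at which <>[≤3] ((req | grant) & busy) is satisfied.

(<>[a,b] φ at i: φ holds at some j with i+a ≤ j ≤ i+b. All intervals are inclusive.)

3

Evaluate at each i in [0,5]:
  i=0: ✗ (none in [0,3])
  i=1: ✗ (none in [1,4])
  i=2: ✗ (none in [2,5])
  i=3: ✓ (witness j=6)
  i=4: ✓ (witness j=6)
  i=5: ✓ (witness j=6)
Positions where it holds: {3, 4, 5} → 3.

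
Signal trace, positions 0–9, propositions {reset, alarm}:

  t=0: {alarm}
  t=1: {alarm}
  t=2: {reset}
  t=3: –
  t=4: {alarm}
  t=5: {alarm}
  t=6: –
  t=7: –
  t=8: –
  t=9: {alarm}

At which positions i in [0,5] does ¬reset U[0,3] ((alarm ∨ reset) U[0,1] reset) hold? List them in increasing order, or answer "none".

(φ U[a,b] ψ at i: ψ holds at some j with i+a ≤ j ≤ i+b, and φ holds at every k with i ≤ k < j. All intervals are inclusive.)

Evaluate at each i in [0,5]:
  i=0: ✓ (rhs at j=1; lhs holds on [0,0])
  i=1: ✓ (rhs at j=1)
  i=2: ✓ (rhs at j=2)
  i=3: ✗ (no rhs in [3,6])
  i=4: ✗ (no rhs in [4,7])
  i=5: ✗ (no rhs in [5,8])

0, 1, 2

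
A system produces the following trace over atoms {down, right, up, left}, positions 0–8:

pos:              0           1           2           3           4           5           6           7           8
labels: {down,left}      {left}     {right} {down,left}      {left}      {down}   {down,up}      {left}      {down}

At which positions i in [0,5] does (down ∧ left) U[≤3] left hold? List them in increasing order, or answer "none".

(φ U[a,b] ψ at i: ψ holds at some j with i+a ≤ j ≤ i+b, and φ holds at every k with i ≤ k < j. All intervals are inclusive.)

Evaluate at each i in [0,5]:
  i=0: ✓ (rhs at j=0)
  i=1: ✓ (rhs at j=1)
  i=2: ✗ (lhs fails at k=2 before rhs at j=3)
  i=3: ✓ (rhs at j=3)
  i=4: ✓ (rhs at j=4)
  i=5: ✗ (lhs fails at k=5 before rhs at j=7)

0, 1, 3, 4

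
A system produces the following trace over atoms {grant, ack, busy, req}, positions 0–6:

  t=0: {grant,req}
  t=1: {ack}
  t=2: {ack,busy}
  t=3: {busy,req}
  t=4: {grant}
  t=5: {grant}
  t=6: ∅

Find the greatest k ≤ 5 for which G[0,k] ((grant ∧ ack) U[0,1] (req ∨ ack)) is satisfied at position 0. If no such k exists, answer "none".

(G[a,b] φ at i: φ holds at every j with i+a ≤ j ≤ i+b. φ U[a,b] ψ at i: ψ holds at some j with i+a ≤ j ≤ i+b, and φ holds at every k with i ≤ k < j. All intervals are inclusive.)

((grant ∧ ack) U[0,1] (req ∨ ack)) must hold from j=0 onward; find where it first fails.
  j=0: holds
  j=1: holds
  j=2: holds
  j=3: holds
  j=4: fails
Holds on [0,3], so largest k = 3.

3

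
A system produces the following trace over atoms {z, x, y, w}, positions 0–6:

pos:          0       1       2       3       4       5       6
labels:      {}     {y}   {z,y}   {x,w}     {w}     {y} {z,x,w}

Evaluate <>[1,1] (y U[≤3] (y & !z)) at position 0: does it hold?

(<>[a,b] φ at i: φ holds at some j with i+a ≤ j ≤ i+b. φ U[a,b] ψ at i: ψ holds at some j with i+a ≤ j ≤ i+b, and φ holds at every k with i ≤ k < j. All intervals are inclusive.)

Check (y U[≤3] (y & !z)) at each j in [1,1]:
  j=1: holds
Found at j=1 → formula holds.

Holds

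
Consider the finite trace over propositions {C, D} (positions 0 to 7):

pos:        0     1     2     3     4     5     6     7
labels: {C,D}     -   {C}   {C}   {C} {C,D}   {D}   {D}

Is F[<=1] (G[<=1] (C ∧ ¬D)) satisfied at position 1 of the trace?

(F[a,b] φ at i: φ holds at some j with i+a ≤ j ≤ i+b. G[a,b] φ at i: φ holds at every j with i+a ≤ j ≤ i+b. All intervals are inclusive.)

Yes

Check G[<=1] (C ∧ ¬D) at each j in [1,2]:
  j=1: fails at 1
  j=2: holds on [2,3]
Found at j=2 → formula holds.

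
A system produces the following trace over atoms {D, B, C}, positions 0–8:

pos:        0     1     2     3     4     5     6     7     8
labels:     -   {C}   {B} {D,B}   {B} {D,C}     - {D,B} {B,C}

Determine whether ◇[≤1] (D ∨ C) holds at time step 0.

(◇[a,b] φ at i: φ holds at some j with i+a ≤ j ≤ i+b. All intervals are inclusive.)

Holds

Check (D ∨ C) at each j in [0,1]:
  j=0: false
  j=1: true
Found at j=1 → formula holds.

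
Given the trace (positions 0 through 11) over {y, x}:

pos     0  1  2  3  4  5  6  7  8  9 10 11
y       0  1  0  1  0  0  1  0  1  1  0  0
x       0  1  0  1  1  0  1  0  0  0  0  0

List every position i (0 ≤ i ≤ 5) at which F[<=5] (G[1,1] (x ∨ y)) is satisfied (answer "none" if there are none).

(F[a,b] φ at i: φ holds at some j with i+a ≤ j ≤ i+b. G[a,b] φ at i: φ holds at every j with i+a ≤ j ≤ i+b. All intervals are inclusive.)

0, 1, 2, 3, 4, 5

Evaluate at each i in [0,5]:
  i=0: ✓ (witness j=0)
  i=1: ✓ (witness j=2)
  i=2: ✓ (witness j=2)
  i=3: ✓ (witness j=3)
  i=4: ✓ (witness j=5)
  i=5: ✓ (witness j=5)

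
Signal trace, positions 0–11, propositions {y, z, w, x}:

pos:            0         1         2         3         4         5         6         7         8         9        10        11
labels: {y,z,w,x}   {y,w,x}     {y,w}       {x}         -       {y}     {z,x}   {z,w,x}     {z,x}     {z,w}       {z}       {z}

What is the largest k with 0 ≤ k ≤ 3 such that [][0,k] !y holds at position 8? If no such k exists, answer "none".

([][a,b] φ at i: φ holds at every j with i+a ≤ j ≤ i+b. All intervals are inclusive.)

3

!y must hold from j=8 onward; find where it first fails.
  j=8: holds
  j=9: holds
  j=10: holds
  j=11: holds
Holds through j=11; largest k = 3.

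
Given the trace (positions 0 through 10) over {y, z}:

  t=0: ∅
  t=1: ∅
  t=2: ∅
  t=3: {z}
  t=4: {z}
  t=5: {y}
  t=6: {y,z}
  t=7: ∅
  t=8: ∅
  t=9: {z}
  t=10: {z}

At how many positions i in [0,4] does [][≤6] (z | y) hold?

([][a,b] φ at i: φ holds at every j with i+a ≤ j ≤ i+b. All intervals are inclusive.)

0

Evaluate at each i in [0,4]:
  i=0: ✗ (fails at j=0)
  i=1: ✗ (fails at j=1)
  i=2: ✗ (fails at j=2)
  i=3: ✗ (fails at j=7)
  i=4: ✗ (fails at j=7)
Positions where it holds: {} → 0.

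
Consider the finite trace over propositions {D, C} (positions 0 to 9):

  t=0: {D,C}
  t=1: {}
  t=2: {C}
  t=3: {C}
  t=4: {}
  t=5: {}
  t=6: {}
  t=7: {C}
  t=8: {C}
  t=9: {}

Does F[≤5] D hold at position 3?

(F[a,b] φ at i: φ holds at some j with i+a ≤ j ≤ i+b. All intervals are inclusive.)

Check D at each j in [3,8]:
  j=3: false
  j=4: false
  j=5: false
  j=6: false
  j=7: false
  j=8: false
No position in the window satisfies it → formula fails.

No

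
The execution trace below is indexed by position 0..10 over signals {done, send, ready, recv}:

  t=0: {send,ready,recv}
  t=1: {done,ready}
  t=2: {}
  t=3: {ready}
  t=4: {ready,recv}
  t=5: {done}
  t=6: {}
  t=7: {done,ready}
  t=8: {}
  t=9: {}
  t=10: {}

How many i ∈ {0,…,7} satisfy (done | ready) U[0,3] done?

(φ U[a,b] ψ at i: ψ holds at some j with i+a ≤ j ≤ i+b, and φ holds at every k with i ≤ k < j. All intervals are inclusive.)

6

Evaluate at each i in [0,7]:
  i=0: ✓ (rhs at j=1; lhs holds on [0,0])
  i=1: ✓ (rhs at j=1)
  i=2: ✗ (lhs fails at k=2 before rhs at j=5)
  i=3: ✓ (rhs at j=5; lhs holds on [3,4])
  i=4: ✓ (rhs at j=5; lhs holds on [4,4])
  i=5: ✓ (rhs at j=5)
  i=6: ✗ (lhs fails at k=6 before rhs at j=7)
  i=7: ✓ (rhs at j=7)
Positions where it holds: {0, 1, 3, 4, 5, 7} → 6.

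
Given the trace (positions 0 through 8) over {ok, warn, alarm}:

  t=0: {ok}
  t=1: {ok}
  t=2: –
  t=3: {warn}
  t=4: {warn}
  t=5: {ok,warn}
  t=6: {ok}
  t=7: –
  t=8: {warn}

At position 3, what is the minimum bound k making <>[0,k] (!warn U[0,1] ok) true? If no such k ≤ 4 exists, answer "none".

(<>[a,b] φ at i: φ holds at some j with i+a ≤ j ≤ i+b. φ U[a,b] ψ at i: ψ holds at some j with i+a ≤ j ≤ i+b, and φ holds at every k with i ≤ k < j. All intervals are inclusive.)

2

Scan j = 3,4,… for (!warn U[0,1] ok):
  j=3: fails
  j=4: fails
  j=5: holds
First hit at j=5, so smallest k = 5-3 = 2.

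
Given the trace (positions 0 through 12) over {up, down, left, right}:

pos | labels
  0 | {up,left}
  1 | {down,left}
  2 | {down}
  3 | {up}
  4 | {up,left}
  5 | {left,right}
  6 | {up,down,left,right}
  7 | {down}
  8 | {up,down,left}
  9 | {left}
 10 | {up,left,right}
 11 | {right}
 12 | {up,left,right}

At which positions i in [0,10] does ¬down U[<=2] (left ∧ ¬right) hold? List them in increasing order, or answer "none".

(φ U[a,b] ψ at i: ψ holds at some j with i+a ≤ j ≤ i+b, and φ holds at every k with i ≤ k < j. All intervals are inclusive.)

Evaluate at each i in [0,10]:
  i=0: ✓ (rhs at j=0)
  i=1: ✓ (rhs at j=1)
  i=2: ✗ (lhs fails at k=2 before rhs at j=4)
  i=3: ✓ (rhs at j=4; lhs holds on [3,3])
  i=4: ✓ (rhs at j=4)
  i=5: ✗ (no rhs in [5,7])
  i=6: ✗ (lhs fails at k=6 before rhs at j=8)
  i=7: ✗ (lhs fails at k=7 before rhs at j=8)
  i=8: ✓ (rhs at j=8)
  i=9: ✓ (rhs at j=9)
  i=10: ✗ (no rhs in [10,12])

0, 1, 3, 4, 8, 9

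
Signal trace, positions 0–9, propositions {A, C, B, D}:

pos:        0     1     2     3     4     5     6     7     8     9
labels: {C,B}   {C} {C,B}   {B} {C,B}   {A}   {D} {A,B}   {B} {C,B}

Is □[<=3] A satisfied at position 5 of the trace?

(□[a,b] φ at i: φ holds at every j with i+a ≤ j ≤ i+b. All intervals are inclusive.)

Check A at every j in [5,8]:
  j=5: true
  j=6: false
  j=7: true
  j=8: false
Fails at j=6 → formula fails.

False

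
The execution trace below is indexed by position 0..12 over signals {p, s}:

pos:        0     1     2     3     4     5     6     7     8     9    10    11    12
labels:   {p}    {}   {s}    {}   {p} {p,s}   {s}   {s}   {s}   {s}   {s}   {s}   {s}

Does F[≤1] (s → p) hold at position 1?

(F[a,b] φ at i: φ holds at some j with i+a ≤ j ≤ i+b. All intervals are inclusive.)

Yes

Check (s → p) at each j in [1,2]:
  j=1: true
  j=2: false
Found at j=1 → formula holds.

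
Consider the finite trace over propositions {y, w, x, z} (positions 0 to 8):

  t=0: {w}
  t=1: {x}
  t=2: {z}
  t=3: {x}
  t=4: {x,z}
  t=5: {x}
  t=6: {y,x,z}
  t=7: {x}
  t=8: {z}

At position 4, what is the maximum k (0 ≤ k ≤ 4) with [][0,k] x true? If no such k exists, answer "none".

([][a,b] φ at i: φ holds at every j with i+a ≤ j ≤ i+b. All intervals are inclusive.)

x must hold from j=4 onward; find where it first fails.
  j=4: holds
  j=5: holds
  j=6: holds
  j=7: holds
  j=8: fails
Holds on [4,7], so largest k = 3.

3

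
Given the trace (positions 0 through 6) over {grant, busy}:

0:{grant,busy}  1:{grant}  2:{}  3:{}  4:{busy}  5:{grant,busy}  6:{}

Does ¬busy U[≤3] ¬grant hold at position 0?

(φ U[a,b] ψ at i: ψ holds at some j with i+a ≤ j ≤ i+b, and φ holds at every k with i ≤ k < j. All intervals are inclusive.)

False

Need some j in [0,3] with ¬grant, and ¬busy at every k in [0,j-1].
  j=0: ¬grant false.
  j=1: ¬grant false.
  j=2: ¬grant holds, but ¬busy fails at k=0 → not this j.
  j=3: ¬grant holds, but ¬busy fails at k=0 → not this j.
No j in the window works → until fails.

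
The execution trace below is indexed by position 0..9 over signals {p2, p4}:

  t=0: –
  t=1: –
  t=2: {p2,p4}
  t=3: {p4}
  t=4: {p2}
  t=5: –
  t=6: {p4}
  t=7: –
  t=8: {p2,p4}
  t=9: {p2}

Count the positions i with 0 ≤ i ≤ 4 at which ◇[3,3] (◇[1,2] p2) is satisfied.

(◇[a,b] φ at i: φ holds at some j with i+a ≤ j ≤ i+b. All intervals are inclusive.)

3

Evaluate at each i in [0,4]:
  i=0: ✓ (witness j=3)
  i=1: ✗ (none in [4,4])
  i=2: ✗ (none in [5,5])
  i=3: ✓ (witness j=6)
  i=4: ✓ (witness j=7)
Positions where it holds: {0, 3, 4} → 3.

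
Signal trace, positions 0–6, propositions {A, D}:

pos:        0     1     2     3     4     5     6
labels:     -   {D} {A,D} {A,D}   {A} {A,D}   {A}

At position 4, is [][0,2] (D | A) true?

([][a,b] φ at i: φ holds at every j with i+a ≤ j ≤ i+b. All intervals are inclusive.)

Check (D | A) at every j in [4,6]:
  j=4: true
  j=5: true
  j=6: true
All positions satisfy it → formula holds.

True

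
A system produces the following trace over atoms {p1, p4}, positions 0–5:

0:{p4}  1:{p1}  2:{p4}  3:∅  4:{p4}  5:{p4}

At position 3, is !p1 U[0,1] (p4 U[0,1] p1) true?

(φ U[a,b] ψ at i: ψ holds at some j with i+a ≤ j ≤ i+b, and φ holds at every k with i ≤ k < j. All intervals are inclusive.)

No

Need some j in [3,4] with (p4 U[0,1] p1), and !p1 at every k in [3,j-1].
  j=3: (p4 U[0,1] p1) — fails.
  j=4: (p4 U[0,1] p1) — fails.
No j in the window works → until fails.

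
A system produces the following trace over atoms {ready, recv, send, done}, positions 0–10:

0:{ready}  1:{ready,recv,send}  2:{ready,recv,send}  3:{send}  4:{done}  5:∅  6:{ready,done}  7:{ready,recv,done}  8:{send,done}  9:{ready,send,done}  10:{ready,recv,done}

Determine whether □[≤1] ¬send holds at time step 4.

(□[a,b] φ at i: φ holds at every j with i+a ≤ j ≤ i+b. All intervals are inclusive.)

Check ¬send at every j in [4,5]:
  j=4: true
  j=5: true
All positions satisfy it → formula holds.

Yes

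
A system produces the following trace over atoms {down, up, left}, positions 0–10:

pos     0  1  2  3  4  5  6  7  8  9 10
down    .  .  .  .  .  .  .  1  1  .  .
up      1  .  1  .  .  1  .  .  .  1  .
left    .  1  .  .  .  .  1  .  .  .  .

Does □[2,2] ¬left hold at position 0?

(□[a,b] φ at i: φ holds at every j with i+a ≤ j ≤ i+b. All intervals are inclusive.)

Check ¬left at every j in [2,2]:
  j=2: true
All positions satisfy it → formula holds.

True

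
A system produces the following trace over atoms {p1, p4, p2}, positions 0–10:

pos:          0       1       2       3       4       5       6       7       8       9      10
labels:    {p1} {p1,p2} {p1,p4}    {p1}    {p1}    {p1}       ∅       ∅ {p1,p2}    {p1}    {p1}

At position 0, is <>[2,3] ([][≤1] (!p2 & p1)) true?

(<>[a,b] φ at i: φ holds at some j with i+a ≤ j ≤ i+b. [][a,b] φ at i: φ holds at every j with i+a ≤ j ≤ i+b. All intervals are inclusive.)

Check [][≤1] (!p2 & p1) at each j in [2,3]:
  j=2: holds on [2,3]
  j=3: holds on [3,4]
Found at j=2 → formula holds.

Holds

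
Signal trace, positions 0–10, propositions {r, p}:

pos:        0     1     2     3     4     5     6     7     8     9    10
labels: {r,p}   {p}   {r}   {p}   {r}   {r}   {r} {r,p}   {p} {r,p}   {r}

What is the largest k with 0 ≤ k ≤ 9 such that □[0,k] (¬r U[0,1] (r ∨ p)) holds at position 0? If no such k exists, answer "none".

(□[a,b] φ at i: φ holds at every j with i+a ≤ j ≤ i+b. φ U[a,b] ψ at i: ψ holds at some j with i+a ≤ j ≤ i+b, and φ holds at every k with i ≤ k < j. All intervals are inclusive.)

(¬r U[0,1] (r ∨ p)) must hold from j=0 onward; find where it first fails.
  j=0: holds
  j=1: holds
  j=2: holds
  j=3: holds
  j=4: holds
  j=5: holds
  j=6: holds
  j=7: holds
  j=8: holds
  j=9: holds
Holds through j=9; largest k = 9.

9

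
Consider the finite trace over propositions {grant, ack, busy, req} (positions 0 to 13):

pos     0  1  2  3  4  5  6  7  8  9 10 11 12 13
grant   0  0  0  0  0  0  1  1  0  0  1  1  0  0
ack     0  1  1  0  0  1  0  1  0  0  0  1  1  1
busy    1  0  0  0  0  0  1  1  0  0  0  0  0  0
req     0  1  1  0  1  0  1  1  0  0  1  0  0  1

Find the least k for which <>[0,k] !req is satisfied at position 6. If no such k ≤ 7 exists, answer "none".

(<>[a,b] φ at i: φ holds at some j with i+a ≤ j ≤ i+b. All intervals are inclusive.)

Scan j = 6,7,… for !req:
  j=6: fails
  j=7: fails
  j=8: holds
First hit at j=8, so smallest k = 8-6 = 2.

2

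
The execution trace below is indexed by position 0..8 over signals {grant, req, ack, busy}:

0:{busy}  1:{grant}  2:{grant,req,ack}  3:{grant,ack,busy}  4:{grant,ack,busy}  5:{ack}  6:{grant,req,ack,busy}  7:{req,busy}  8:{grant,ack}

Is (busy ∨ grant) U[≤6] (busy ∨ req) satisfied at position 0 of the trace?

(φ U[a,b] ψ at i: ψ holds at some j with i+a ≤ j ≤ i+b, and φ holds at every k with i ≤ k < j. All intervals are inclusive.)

Yes

Need some j in [0,6] with (busy ∨ req), and (busy ∨ grant) at every k in [0,j-1].
  j=0: (busy ∨ req) holds; no prefix to check → satisfied.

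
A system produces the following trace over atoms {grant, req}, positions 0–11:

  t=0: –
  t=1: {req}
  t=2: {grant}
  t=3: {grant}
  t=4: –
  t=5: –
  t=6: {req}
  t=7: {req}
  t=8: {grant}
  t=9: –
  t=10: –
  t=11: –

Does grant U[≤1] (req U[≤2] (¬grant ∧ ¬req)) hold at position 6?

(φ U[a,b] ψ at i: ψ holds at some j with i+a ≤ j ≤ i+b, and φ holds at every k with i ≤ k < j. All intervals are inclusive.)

Does not hold

Need some j in [6,7] with (req U[≤2] (¬grant ∧ ¬req)), and grant at every k in [6,j-1].
  j=6: (req U[≤2] (¬grant ∧ ¬req)) — fails.
  j=7: (req U[≤2] (¬grant ∧ ¬req)) — fails.
No j in the window works → until fails.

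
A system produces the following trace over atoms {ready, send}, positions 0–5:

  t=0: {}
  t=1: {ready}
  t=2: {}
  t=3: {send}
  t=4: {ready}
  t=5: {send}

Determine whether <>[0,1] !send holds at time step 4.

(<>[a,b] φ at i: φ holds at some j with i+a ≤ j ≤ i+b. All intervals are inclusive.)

Check !send at each j in [4,5]:
  j=4: true
  j=5: false
Found at j=4 → formula holds.

Holds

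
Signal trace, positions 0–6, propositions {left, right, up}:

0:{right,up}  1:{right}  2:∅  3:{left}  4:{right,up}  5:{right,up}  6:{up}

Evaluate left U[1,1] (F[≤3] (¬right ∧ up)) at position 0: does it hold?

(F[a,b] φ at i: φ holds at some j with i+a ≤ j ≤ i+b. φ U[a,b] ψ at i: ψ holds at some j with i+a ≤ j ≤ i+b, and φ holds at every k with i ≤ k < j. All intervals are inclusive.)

Need some j in [1,1] with F[≤3] (¬right ∧ up), and left at every k in [0,j-1].
  j=1: F[≤3] (¬right ∧ up) — fails (none in [1,4]).
No j in the window works → until fails.

Does not hold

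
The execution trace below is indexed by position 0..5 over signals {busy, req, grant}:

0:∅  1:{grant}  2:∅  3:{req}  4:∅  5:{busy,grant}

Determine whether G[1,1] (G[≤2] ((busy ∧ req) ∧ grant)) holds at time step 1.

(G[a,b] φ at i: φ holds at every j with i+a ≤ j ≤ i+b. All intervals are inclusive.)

Check G[≤2] ((busy ∧ req) ∧ grant) at every j in [2,2]:
  j=2: fails at 2
Fails at j=2 → formula fails.

False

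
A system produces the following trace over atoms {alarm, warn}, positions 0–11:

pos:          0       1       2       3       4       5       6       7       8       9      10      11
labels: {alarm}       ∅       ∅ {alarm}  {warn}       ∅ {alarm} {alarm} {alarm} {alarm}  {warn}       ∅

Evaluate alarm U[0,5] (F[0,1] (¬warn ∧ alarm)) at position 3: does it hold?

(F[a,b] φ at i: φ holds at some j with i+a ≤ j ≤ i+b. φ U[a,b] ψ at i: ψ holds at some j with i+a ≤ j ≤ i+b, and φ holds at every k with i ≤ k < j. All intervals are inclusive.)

Yes

Need some j in [3,8] with F[0,1] (¬warn ∧ alarm), and alarm at every k in [3,j-1].
  j=3: F[0,1] (¬warn ∧ alarm) holds; no prefix to check → satisfied.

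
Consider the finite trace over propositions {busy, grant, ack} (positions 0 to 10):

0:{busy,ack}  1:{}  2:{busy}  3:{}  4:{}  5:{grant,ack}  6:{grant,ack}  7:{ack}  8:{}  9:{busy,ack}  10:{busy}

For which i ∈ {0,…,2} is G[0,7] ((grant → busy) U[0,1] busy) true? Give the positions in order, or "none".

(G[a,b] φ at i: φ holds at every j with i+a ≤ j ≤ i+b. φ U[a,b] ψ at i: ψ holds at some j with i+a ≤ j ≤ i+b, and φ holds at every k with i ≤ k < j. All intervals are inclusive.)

none

Evaluate at each i in [0,2]:
  i=0: ✗ (fails at j=3)
  i=1: ✗ (fails at j=3)
  i=2: ✗ (fails at j=3)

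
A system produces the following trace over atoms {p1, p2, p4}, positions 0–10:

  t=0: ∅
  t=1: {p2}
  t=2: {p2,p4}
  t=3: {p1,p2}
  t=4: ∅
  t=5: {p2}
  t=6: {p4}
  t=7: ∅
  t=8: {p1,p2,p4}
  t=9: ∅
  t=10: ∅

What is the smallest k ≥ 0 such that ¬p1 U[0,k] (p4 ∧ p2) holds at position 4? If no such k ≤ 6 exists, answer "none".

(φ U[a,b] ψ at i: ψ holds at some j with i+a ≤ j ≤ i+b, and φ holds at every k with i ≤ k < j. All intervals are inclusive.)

Need earliest j ≥ 4 with (p4 ∧ p2), and ¬p1 at every k in [4,j-1].
  j=4: rhs fails.
  j=5: rhs fails.
  j=6: rhs fails.
  j=7: rhs fails.
  j=8: rhs holds; lhs holds on [4,7]. k = 4.

4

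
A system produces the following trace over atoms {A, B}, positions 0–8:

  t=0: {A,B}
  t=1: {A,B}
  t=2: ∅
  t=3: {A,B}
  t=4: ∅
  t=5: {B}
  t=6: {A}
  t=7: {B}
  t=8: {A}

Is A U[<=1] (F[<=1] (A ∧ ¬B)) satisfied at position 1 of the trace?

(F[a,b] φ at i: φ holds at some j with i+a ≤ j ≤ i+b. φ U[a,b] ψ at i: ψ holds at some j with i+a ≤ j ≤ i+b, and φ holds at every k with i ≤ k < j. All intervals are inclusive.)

Need some j in [1,2] with F[<=1] (A ∧ ¬B), and A at every k in [1,j-1].
  j=1: F[<=1] (A ∧ ¬B) — fails (none in [1,2]).
  j=2: F[<=1] (A ∧ ¬B) — fails (none in [2,3]).
No j in the window works → until fails.

False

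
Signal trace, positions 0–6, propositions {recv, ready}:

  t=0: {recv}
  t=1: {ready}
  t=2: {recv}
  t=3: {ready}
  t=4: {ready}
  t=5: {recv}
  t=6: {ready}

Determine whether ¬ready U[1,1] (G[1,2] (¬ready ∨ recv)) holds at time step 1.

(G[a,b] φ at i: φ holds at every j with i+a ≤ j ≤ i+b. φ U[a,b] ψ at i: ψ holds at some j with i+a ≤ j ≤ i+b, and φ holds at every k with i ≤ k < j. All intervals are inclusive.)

No

Need some j in [2,2] with G[1,2] (¬ready ∨ recv), and ¬ready at every k in [1,j-1].
  j=2: G[1,2] (¬ready ∨ recv) — fails at 3.
No j in the window works → until fails.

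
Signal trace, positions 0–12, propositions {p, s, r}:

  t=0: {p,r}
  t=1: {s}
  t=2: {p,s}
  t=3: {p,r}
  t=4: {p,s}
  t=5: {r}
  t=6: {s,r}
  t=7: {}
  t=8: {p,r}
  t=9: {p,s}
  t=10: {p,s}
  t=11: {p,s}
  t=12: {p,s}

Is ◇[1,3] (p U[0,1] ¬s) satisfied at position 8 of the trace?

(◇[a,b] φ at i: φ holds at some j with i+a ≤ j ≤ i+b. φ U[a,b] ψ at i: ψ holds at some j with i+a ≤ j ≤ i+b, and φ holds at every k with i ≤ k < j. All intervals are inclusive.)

Check (p U[0,1] ¬s) at each j in [9,11]:
  j=9: fails
  j=10: fails
  j=11: fails
No position in the window satisfies it → formula fails.

False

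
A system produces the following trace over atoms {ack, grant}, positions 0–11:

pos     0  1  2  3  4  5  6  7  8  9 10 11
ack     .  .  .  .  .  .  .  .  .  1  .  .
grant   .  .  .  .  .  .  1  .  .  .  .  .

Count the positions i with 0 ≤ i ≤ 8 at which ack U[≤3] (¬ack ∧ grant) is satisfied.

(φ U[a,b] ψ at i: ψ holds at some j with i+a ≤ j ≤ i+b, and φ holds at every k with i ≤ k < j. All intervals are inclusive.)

Evaluate at each i in [0,8]:
  i=0: ✗ (no rhs in [0,3])
  i=1: ✗ (no rhs in [1,4])
  i=2: ✗ (no rhs in [2,5])
  i=3: ✗ (lhs fails at k=3 before rhs at j=6)
  i=4: ✗ (lhs fails at k=4 before rhs at j=6)
  i=5: ✗ (lhs fails at k=5 before rhs at j=6)
  i=6: ✓ (rhs at j=6)
  i=7: ✗ (no rhs in [7,10])
  i=8: ✗ (no rhs in [8,11])
Positions where it holds: {6} → 1.

1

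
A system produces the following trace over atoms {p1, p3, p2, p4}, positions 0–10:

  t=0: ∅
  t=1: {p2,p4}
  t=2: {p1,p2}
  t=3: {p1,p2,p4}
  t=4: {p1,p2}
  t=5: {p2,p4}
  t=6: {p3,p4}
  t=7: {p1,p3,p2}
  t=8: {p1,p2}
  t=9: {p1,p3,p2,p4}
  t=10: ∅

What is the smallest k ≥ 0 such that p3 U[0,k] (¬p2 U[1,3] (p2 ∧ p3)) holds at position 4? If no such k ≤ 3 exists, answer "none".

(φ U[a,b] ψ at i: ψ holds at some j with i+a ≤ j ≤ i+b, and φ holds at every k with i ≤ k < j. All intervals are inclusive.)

none

Need earliest j ≥ 4 with (¬p2 U[1,3] (p2 ∧ p3)), and p3 at every k in [4,j-1].
  j=4: rhs fails.
  j=5: rhs fails.
  j=6: rhs holds but lhs fails at k=4.
  j=7: rhs fails.
No witness within the range → none.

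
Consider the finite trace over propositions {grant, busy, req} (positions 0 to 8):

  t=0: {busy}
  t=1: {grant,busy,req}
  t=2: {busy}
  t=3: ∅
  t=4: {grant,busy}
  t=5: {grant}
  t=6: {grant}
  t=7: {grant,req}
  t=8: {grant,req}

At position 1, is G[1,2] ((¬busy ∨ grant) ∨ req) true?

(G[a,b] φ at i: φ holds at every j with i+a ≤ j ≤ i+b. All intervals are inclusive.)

False

Check ((¬busy ∨ grant) ∨ req) at every j in [2,3]:
  j=2: false
  j=3: true
Fails at j=2 → formula fails.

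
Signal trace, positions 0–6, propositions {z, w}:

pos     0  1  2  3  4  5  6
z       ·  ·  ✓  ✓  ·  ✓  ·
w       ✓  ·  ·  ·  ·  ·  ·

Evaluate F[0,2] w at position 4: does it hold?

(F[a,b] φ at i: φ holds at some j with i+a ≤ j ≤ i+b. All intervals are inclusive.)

Check w at each j in [4,6]:
  j=4: false
  j=5: false
  j=6: false
No position in the window satisfies it → formula fails.

False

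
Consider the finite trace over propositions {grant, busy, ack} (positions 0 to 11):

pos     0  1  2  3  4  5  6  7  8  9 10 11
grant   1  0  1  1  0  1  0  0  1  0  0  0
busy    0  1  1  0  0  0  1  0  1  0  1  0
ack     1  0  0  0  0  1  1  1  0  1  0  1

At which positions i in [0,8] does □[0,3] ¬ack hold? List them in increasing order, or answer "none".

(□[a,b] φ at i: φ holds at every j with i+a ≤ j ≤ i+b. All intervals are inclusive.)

1

Evaluate at each i in [0,8]:
  i=0: ✗ (fails at j=0)
  i=1: ✓ (all of [1,4])
  i=2: ✗ (fails at j=5)
  i=3: ✗ (fails at j=5)
  i=4: ✗ (fails at j=5)
  i=5: ✗ (fails at j=5)
  i=6: ✗ (fails at j=6)
  i=7: ✗ (fails at j=7)
  i=8: ✗ (fails at j=9)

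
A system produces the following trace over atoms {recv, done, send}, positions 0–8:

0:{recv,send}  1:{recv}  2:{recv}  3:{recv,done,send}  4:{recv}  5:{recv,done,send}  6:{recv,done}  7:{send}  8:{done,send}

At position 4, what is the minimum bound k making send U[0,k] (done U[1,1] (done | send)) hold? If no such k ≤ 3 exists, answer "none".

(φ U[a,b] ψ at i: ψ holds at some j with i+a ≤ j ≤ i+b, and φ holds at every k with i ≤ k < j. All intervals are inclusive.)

Need earliest j ≥ 4 with (done U[1,1] (done | send)), and send at every k in [4,j-1].
  j=4: rhs fails.
  j=5: rhs holds but lhs fails at k=4.
  j=6: rhs holds but lhs fails at k=4.
  j=7: rhs fails.
No witness within the range → none.

none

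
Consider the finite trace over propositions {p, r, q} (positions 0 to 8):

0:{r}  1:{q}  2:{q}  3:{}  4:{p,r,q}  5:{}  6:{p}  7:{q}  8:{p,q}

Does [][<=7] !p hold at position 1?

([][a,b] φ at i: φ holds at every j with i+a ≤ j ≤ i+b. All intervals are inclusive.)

No

Check !p at every j in [1,8]:
  j=1: true
  j=2: true
  j=3: true
  j=4: false
  j=5: true
  j=6: false
  j=7: true
  j=8: false
Fails at j=4 → formula fails.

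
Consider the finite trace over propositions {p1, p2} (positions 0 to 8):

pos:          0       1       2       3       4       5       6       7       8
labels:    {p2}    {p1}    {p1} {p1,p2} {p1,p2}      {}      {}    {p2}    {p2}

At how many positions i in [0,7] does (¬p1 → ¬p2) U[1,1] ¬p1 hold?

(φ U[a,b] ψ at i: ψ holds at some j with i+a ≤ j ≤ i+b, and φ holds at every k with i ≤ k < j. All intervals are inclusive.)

3

Evaluate at each i in [0,7]:
  i=0: ✗ (no rhs in [1,1])
  i=1: ✗ (no rhs in [2,2])
  i=2: ✗ (no rhs in [3,3])
  i=3: ✗ (no rhs in [4,4])
  i=4: ✓ (rhs at j=5; lhs holds on [4,4])
  i=5: ✓ (rhs at j=6; lhs holds on [5,5])
  i=6: ✓ (rhs at j=7; lhs holds on [6,6])
  i=7: ✗ (lhs fails at k=7 before rhs at j=8)
Positions where it holds: {4, 5, 6} → 3.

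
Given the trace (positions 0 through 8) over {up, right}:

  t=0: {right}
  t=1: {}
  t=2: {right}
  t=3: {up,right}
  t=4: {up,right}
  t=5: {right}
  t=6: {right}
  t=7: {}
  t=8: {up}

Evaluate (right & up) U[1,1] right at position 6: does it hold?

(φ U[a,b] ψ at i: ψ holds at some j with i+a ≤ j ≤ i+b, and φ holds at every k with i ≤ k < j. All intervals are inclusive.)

No

Need some j in [7,7] with right, and (right & up) at every k in [6,j-1].
  j=7: right false.
No j in the window works → until fails.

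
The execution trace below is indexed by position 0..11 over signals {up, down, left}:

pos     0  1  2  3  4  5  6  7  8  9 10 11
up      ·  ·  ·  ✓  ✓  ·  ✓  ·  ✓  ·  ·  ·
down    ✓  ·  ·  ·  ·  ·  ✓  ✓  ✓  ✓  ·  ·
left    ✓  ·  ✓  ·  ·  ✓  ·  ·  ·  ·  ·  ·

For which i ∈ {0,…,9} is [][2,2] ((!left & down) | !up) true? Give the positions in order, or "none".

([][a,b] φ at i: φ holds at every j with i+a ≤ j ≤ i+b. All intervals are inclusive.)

Evaluate at each i in [0,9]:
  i=0: ✓ (all of [2,2])
  i=1: ✗ (fails at j=3)
  i=2: ✗ (fails at j=4)
  i=3: ✓ (all of [5,5])
  i=4: ✓ (all of [6,6])
  i=5: ✓ (all of [7,7])
  i=6: ✓ (all of [8,8])
  i=7: ✓ (all of [9,9])
  i=8: ✓ (all of [10,10])
  i=9: ✓ (all of [11,11])

0, 3, 4, 5, 6, 7, 8, 9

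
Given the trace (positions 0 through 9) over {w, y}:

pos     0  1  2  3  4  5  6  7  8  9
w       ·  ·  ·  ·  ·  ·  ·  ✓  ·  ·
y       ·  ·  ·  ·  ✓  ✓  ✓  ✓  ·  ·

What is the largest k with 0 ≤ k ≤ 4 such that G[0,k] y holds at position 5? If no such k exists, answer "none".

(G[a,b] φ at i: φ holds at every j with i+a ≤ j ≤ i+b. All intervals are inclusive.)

y must hold from j=5 onward; find where it first fails.
  j=5: holds
  j=6: holds
  j=7: holds
  j=8: fails
Holds on [5,7], so largest k = 2.

2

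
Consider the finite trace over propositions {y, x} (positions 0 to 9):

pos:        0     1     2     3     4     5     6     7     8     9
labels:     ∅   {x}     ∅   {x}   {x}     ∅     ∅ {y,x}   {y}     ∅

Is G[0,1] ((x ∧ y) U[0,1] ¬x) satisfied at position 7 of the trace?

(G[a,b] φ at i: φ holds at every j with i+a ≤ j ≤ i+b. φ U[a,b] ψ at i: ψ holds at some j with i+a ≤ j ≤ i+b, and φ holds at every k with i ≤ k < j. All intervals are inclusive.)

True

Check ((x ∧ y) U[0,1] ¬x) at every j in [7,8]:
  j=7: holds
  j=8: holds
All positions satisfy it → formula holds.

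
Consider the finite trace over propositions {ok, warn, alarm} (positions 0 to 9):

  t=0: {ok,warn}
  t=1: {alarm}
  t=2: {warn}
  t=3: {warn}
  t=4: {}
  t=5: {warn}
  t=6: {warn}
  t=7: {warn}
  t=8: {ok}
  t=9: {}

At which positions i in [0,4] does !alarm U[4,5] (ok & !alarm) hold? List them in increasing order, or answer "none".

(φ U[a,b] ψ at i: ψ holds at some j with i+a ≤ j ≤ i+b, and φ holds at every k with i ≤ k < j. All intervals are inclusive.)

Evaluate at each i in [0,4]:
  i=0: ✗ (no rhs in [4,5])
  i=1: ✗ (no rhs in [5,6])
  i=2: ✗ (no rhs in [6,7])
  i=3: ✓ (rhs at j=8; lhs holds on [3,7])
  i=4: ✓ (rhs at j=8; lhs holds on [4,7])

3, 4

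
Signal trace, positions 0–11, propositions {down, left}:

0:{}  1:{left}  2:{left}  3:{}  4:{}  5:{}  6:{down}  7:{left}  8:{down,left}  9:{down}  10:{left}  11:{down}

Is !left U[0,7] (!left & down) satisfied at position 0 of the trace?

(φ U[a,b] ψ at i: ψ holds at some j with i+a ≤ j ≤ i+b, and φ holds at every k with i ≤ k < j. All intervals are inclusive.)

Need some j in [0,7] with (!left & down), and !left at every k in [0,j-1].
  j=0: (!left & down) false.
  j=1: (!left & down) false.
  j=2: (!left & down) false.
  j=3: (!left & down) false.
  j=4: (!left & down) false.
  j=5: (!left & down) false.
  j=6: (!left & down) holds, but !left fails at k=1 → not this j.
  j=7: (!left & down) false.
No j in the window works → until fails.

No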